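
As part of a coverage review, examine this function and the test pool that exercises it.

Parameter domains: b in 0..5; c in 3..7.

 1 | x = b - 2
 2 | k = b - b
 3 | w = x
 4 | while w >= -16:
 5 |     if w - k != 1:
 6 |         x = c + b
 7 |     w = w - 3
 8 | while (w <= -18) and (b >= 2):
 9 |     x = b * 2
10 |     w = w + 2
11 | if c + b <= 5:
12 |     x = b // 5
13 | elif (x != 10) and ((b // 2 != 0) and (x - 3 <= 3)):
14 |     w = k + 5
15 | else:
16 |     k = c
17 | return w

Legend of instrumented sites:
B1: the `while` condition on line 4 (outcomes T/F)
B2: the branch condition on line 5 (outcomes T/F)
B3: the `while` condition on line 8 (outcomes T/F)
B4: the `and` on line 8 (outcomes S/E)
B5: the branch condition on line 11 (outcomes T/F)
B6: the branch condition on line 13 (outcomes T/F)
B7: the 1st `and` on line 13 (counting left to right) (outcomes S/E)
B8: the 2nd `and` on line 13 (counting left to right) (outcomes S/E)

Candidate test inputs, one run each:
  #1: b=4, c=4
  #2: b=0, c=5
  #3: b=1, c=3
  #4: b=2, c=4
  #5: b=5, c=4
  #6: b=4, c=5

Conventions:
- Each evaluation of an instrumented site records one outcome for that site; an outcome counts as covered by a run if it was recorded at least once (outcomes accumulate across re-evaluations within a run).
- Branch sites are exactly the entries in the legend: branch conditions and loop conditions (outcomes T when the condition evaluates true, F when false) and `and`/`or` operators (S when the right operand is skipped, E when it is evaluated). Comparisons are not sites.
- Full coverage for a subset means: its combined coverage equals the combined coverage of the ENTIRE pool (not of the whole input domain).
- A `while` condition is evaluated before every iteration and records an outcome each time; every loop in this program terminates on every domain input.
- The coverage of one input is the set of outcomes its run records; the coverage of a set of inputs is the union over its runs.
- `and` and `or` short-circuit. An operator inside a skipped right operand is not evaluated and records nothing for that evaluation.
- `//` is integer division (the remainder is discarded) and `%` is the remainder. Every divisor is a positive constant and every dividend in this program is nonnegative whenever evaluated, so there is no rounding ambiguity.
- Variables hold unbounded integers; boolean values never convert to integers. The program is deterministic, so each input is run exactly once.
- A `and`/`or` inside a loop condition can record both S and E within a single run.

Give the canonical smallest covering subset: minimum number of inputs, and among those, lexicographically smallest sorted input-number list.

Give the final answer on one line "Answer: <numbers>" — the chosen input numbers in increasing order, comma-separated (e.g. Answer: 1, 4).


run #1 (b=4, c=4) runs B1->T, B2->T, B1->T, B2->T, B1->T, B2->T, B1->T, B2->T, B1->T, B2->T, B1->T, B2->T, B1->T, B2->T, ...; records B1=T, B1=F, B2=T, B3=T, B3=F, B4=S, B4=E, B5=F, B6=F, B7=E, B8=E
run #2 (b=0, c=5) runs B1->T, B2->T, B1->T, B2->T, B1->T, B2->T, B1->T, B2->T, B1->T, B2->T, B1->F, B4->S, B3->F, B5->T; records B1=T, B1=F, B2=T, B3=F, B4=S, B5=T
run #3 (b=1, c=3) runs B1->T, B2->T, B1->T, B2->T, B1->T, B2->T, B1->T, B2->T, B1->T, B2->T, B1->T, B2->T, B1->F, B4->E, ...; records B1=T, B1=F, B2=T, B3=F, B4=E, B5=T
run #4 (b=2, c=4) runs B1->T, B2->T, B1->T, B2->T, B1->T, B2->T, B1->T, B2->T, B1->T, B2->T, B1->T, B2->T, B1->F, B4->E, ...; records B1=T, B1=F, B2=T, B3=T, B3=F, B4=S, B4=E, B5=F, B6=T, B7=E, B8=E
run #5 (b=5, c=4) runs B1->T, B2->T, B1->T, B2->T, B1->T, B2->T, B1->T, B2->T, B1->T, B2->T, B1->T, B2->T, B1->T, B2->T, ...; records B1=T, B1=F, B2=T, B3=T, B3=F, B4=S, B4=E, B5=F, B6=F, B7=S
run #6 (b=4, c=5) runs B1->T, B2->T, B1->T, B2->T, B1->T, B2->T, B1->T, B2->T, B1->T, B2->T, B1->T, B2->T, B1->T, B2->T, ...; records B1=T, B1=F, B2=T, B3=T, B3=F, B4=S, B4=E, B5=F, B6=F, B7=E, B8=E
the full pool covers 14 outcomes: B1=T, B1=F, B2=T, B3=T, B3=F, B4=S, B4=E, B5=T, B5=F, B6=T, B6=F, B7=S, B7=E, B8=E
no size-1 subset reaches all 14 outcomes (best union: 11/14)
no size-2 subset reaches all 14 outcomes (best union: 13/14)
the canonical winner is {2, 4, 5}: size 3, full 14-outcome coverage, earliest index list among size-3 covers
Answer: 2, 4, 5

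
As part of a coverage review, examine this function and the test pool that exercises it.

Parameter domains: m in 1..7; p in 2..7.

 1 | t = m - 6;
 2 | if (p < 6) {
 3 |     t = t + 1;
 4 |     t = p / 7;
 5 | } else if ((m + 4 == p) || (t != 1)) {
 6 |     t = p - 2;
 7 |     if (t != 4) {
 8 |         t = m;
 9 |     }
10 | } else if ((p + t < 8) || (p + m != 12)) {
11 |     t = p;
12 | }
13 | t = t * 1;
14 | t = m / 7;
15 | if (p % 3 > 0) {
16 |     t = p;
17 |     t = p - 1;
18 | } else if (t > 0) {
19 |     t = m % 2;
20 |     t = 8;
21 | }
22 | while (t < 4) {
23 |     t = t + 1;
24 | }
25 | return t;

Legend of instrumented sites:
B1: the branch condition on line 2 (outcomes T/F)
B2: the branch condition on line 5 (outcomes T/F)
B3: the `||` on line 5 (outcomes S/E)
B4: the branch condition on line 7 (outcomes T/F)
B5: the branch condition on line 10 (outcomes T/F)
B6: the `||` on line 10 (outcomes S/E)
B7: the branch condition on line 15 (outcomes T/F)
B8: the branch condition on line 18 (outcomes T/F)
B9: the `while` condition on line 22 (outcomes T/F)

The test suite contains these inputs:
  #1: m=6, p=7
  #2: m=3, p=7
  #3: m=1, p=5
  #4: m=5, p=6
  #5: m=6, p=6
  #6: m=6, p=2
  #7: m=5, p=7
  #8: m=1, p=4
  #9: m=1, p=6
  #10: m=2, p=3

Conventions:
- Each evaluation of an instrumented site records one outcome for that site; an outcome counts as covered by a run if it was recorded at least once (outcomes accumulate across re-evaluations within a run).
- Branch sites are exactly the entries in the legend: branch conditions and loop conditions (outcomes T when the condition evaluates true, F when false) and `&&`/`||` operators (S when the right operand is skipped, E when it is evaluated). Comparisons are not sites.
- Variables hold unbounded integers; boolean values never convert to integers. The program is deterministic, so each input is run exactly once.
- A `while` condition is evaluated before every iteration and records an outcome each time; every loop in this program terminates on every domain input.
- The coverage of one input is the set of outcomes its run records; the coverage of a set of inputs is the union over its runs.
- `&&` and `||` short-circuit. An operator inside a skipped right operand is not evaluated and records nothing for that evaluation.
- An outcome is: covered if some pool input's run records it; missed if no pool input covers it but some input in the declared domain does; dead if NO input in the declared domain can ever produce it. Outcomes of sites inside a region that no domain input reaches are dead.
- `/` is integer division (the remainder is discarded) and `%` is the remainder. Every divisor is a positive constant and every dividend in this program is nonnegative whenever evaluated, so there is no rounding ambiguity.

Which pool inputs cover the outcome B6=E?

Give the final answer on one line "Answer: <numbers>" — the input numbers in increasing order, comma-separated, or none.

input #1 (m=6, p=7): does not produce B6=E
input #2 (m=3, p=7): does not produce B6=E
input #3 (m=1, p=5): does not produce B6=E
input #4 (m=5, p=6): does not produce B6=E
input #5 (m=6, p=6): does not produce B6=E
input #6 (m=6, p=2): does not produce B6=E
input #7 (m=5, p=7): does not produce B6=E
input #8 (m=1, p=4): does not produce B6=E
input #9 (m=1, p=6): does not produce B6=E
input #10 (m=2, p=3): does not produce B6=E

Answer: none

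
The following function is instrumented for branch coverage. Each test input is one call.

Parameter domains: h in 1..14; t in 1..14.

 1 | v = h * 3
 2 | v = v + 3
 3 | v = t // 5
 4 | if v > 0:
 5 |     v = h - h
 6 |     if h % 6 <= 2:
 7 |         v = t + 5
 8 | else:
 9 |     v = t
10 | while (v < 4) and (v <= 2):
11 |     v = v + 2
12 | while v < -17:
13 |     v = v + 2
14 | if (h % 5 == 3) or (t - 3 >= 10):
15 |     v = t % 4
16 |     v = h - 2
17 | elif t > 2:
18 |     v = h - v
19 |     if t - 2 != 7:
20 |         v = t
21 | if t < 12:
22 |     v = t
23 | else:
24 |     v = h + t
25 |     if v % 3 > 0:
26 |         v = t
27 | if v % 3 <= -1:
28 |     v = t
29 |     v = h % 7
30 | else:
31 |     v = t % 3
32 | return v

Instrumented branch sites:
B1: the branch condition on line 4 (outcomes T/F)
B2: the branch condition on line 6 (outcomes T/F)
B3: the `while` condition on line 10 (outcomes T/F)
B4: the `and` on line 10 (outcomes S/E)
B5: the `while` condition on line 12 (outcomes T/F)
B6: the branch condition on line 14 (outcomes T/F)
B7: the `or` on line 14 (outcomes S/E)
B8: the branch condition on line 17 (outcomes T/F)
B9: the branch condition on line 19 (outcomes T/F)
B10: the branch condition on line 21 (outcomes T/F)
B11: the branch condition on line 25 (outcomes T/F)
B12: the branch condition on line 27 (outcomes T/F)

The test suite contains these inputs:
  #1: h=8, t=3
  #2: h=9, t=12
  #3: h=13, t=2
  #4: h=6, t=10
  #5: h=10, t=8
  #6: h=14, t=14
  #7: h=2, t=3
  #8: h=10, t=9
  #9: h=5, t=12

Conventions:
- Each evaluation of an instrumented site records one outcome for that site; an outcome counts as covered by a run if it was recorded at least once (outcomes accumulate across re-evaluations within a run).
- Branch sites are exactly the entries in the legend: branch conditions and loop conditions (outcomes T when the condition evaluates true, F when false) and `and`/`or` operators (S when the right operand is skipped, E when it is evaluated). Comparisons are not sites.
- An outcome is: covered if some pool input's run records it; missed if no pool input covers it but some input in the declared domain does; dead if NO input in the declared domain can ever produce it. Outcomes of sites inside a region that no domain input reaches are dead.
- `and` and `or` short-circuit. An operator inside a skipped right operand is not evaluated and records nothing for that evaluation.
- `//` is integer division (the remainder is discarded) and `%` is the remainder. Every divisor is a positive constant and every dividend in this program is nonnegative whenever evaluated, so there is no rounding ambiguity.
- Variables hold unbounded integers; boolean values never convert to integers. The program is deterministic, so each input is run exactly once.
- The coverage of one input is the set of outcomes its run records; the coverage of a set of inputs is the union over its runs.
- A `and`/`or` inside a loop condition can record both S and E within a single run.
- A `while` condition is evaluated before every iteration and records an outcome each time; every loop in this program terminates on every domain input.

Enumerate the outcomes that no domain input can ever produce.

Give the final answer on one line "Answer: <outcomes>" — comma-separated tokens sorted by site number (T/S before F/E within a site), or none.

running all 196 domain inputs and tallying outcomes:
  B5=T: never recorded by any domain input -> dead
  B12=T: never recorded by any domain input -> dead
  reachable outcomes have witnesses, e.g. B1=T (e.g. h=1, t=5), B1=F (e.g. h=1, t=1), B2=T (e.g. h=1, t=5), B2=F (e.g. h=3, t=5)

Answer: B5=T, B12=T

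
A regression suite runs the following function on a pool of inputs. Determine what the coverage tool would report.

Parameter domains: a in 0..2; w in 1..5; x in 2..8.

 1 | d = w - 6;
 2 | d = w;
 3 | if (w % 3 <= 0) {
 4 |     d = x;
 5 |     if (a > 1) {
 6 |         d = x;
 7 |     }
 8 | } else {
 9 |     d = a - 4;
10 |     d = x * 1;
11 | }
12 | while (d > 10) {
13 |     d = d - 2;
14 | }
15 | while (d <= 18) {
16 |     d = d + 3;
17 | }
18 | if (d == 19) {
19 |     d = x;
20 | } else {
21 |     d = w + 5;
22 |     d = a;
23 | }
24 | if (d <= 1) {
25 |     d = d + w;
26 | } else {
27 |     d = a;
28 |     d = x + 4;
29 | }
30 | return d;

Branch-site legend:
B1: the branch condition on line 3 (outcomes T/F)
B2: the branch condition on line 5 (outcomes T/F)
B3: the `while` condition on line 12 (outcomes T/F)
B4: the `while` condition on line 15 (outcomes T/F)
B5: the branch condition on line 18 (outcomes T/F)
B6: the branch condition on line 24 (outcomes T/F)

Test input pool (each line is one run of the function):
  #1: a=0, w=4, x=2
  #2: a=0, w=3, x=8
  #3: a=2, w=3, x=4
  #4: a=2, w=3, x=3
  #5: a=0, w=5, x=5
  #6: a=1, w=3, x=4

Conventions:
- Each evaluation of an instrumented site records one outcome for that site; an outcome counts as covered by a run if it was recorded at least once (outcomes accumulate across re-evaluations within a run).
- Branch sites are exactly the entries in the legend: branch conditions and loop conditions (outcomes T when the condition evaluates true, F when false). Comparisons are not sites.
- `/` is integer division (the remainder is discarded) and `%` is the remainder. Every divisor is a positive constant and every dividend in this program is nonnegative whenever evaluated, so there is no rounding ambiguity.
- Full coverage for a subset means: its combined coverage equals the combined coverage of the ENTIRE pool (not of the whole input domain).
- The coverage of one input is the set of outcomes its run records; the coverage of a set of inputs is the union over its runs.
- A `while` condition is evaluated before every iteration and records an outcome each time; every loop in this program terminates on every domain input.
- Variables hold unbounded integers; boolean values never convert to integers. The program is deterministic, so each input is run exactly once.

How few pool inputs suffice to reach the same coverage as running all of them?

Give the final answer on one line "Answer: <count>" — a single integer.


run #1 (a=0, w=4, x=2) records B1=F, B3=F, B4=T, B4=F, B5=F, B6=T
run #2 (a=0, w=3, x=8) records B1=T, B2=F, B3=F, B4=T, B4=F, B5=F, B6=T
run #3 (a=2, w=3, x=4) records B1=T, B2=T, B3=F, B4=T, B4=F, B5=T, B6=F
run #4 (a=2, w=3, x=3) records B1=T, B2=T, B3=F, B4=T, B4=F, B5=F, B6=F
run #5 (a=0, w=5, x=5) records B1=F, B3=F, B4=T, B4=F, B5=F, B6=T
run #6 (a=1, w=3, x=4) records B1=T, B2=F, B3=F, B4=T, B4=F, B5=T, B6=F
pool-wide coverage (11 outcomes): B1=T, B1=F, B2=T, B2=F, B3=F, B4=T, B4=F, B5=T, B5=F, B6=T, B6=F
no size-1 subset reaches all 11 outcomes (best union: 7/11)
no size-2 subset reaches all 11 outcomes (best union: 10/11)
the canonical winner is {1, 2, 3}: size 3, full 11-outcome coverage, earliest index list among size-3 covers
Answer: 3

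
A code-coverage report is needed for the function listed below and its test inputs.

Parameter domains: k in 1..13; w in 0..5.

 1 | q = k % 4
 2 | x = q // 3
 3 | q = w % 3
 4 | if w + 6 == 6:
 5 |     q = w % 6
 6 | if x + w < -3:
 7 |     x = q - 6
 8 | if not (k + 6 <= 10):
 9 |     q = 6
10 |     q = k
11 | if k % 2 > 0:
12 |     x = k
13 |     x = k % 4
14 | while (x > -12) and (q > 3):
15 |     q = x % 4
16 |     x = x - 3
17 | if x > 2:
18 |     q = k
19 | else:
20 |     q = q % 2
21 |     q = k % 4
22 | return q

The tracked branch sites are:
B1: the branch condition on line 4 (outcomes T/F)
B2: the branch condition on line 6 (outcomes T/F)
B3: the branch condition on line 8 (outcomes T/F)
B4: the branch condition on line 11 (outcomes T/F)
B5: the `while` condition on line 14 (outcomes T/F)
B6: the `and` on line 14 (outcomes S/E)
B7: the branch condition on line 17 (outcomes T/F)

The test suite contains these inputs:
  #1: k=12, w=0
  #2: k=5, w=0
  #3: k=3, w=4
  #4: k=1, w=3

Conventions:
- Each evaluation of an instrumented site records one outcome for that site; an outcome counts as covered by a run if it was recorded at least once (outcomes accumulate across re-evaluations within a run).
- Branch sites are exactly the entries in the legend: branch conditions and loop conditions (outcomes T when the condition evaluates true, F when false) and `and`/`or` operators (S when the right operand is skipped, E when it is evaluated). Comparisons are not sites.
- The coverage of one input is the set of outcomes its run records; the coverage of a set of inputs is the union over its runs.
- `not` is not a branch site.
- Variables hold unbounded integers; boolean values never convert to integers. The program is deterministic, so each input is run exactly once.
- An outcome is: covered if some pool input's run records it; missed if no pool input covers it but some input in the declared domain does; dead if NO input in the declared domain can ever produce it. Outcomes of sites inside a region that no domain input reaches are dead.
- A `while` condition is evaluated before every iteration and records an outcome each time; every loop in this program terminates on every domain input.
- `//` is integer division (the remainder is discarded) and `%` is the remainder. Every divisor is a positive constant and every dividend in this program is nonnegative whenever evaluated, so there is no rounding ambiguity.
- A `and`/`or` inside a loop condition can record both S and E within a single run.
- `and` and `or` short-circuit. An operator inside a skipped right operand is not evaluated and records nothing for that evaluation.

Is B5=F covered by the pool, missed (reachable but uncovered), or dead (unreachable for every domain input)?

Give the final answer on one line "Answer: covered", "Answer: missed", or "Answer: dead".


B5=F is recorded by pool input(s) 1, 2, 3, 4 -> covered
Answer: covered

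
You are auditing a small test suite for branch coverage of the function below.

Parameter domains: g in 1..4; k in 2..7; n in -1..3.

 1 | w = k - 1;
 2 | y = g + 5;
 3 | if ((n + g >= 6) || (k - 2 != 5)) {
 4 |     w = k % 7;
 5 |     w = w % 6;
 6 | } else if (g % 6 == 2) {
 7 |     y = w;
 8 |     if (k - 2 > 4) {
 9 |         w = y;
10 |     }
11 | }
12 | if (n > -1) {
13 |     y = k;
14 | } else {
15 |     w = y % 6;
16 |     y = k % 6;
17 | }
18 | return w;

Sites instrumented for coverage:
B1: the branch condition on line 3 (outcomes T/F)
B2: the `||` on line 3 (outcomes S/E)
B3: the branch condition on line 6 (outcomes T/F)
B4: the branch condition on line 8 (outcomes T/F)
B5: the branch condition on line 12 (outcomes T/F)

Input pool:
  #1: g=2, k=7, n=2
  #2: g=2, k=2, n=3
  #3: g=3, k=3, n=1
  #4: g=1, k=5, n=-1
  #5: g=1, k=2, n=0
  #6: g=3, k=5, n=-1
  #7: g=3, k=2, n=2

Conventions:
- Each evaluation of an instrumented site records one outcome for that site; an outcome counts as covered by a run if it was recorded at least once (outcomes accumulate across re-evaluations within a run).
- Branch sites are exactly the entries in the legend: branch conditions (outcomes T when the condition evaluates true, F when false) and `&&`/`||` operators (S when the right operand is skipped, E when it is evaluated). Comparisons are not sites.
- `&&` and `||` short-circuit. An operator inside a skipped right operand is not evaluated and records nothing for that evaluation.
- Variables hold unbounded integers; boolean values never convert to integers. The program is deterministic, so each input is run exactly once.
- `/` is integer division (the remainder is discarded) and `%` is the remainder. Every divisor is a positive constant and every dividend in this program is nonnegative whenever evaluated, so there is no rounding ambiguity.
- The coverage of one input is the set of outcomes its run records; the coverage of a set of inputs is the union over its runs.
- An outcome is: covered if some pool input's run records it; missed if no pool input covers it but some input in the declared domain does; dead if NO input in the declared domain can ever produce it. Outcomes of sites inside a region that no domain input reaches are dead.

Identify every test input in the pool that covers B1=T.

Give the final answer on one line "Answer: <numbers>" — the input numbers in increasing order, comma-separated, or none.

input #1 (g=2, k=7, n=2): does not record B1=T
input #2 (g=2, k=2, n=3): records B1=T
input #3 (g=3, k=3, n=1): records B1=T
input #4 (g=1, k=5, n=-1): records B1=T
input #5 (g=1, k=2, n=0): records B1=T
input #6 (g=3, k=5, n=-1): records B1=T
input #7 (g=3, k=2, n=2): records B1=T

Answer: 2, 3, 4, 5, 6, 7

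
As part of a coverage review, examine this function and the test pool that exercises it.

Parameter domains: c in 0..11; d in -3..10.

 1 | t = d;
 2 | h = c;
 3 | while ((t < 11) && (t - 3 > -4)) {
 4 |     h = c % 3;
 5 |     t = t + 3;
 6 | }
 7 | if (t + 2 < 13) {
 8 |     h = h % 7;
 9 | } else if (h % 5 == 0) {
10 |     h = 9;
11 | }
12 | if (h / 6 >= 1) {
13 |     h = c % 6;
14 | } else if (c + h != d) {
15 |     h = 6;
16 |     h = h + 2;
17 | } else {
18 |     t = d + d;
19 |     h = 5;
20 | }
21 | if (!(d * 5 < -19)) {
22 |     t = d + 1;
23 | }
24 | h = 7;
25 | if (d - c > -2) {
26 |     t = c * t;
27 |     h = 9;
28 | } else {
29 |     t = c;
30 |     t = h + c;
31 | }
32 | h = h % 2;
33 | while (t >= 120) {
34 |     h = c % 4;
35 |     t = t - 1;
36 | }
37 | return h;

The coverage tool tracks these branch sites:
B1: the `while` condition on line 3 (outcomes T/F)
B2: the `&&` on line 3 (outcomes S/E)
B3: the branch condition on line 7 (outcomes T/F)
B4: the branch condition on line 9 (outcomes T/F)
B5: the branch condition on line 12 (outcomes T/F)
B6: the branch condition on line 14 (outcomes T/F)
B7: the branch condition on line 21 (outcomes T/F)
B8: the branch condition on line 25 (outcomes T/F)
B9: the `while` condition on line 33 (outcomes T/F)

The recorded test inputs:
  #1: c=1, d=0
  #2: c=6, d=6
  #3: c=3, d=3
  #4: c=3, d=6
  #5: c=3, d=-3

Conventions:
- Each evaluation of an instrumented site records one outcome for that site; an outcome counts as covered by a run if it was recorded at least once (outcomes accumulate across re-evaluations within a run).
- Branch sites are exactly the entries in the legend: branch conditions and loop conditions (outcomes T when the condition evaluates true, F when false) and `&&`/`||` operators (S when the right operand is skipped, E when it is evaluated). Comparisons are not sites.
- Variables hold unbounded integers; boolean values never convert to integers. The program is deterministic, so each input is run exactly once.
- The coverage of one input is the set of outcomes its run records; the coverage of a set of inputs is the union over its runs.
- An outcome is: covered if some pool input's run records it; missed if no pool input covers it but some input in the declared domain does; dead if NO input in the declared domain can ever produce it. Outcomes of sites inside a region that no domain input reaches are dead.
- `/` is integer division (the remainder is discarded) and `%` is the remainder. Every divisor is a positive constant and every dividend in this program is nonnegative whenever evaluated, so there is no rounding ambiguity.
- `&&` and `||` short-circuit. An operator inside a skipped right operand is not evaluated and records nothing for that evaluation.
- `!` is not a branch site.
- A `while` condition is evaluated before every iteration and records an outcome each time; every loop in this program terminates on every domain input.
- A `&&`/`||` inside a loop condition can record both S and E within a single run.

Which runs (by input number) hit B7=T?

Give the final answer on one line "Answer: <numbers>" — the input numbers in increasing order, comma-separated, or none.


input #1 (c=1, d=0): produces B7=T
input #2 (c=6, d=6): produces B7=T
input #3 (c=3, d=3): produces B7=T
input #4 (c=3, d=6): produces B7=T
input #5 (c=3, d=-3): produces B7=T
Answer: 1, 2, 3, 4, 5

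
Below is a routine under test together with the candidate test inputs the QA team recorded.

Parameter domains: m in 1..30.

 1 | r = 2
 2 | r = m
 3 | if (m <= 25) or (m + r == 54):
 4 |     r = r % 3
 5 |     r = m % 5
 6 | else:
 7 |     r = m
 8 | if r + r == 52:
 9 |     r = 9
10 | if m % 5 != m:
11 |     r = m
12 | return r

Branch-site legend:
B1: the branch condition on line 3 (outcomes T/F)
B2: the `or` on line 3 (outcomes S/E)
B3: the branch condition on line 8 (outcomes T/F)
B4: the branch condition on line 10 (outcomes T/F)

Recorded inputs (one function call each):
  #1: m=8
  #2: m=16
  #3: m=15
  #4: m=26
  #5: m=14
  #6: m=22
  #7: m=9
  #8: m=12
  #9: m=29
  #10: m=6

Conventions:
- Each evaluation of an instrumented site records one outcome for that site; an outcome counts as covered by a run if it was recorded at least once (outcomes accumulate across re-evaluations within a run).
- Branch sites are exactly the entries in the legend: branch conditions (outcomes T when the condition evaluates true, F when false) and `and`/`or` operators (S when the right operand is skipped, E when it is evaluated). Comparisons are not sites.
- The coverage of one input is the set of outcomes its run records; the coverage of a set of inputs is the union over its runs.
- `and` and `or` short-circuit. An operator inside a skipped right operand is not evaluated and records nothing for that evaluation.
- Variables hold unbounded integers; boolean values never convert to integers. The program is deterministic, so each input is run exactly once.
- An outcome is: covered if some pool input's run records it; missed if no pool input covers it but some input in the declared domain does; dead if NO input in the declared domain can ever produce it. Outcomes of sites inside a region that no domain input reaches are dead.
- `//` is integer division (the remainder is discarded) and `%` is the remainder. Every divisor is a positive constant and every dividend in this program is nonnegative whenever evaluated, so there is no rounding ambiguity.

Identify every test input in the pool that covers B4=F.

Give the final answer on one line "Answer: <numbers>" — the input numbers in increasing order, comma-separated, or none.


input #1 (m=8): does not produce B4=F
input #2 (m=16): does not produce B4=F
input #3 (m=15): does not produce B4=F
input #4 (m=26): does not produce B4=F
input #5 (m=14): does not produce B4=F
input #6 (m=22): does not produce B4=F
input #7 (m=9): does not produce B4=F
input #8 (m=12): does not produce B4=F
input #9 (m=29): does not produce B4=F
input #10 (m=6): does not produce B4=F
Answer: none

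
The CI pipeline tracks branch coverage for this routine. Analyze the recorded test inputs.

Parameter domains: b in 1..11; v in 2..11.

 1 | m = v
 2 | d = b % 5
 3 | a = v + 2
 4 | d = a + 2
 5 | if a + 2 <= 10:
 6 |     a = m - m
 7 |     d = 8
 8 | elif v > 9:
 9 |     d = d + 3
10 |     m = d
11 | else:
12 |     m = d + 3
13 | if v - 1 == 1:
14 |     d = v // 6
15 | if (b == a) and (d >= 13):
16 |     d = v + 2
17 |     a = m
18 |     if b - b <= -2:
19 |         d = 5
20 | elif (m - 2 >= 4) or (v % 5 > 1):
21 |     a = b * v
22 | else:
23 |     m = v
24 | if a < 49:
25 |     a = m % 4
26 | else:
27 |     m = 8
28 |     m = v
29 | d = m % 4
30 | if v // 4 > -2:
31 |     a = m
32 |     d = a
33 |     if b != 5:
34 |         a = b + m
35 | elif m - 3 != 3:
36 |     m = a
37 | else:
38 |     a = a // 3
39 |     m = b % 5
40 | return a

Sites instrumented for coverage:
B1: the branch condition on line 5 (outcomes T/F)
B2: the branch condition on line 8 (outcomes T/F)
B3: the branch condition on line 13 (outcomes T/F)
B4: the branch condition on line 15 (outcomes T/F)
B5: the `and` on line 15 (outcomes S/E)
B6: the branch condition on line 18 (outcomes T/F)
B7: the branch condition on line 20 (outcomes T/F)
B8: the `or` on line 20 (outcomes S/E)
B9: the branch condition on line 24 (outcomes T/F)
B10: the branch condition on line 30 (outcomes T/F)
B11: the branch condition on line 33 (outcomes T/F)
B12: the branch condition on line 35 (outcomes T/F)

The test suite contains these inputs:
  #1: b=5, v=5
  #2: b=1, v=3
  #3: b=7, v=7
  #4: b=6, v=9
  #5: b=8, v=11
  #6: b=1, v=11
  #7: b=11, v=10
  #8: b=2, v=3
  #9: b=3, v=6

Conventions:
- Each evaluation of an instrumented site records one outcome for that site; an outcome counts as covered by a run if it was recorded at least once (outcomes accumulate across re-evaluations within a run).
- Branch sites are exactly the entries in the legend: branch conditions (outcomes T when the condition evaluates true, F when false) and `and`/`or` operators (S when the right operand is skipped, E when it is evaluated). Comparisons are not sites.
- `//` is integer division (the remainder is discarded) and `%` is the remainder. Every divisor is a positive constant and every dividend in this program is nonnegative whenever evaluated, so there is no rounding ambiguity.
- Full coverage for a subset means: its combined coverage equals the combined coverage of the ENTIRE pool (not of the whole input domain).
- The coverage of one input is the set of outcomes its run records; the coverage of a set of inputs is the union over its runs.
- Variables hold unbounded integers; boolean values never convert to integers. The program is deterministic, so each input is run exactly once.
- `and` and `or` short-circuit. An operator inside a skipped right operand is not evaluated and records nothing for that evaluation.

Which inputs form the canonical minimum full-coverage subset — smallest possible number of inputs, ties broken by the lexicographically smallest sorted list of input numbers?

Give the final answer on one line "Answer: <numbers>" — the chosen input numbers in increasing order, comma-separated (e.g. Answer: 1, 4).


input #1 (b=5, v=5): events B1->T, B3->F, B5->S, B4->F, B8->E, B7->F, B9->T, B10->T, B11->F; covers B1=T, B3=F, B4=F, B5=S, B7=F, B8=E, B9=T, B10=T, B11=F
input #2 (b=1, v=3): events B1->T, B3->F, B5->S, B4->F, B8->E, B7->T, B9->T, B10->T, B11->T; covers B1=T, B3=F, B4=F, B5=S, B7=T, B8=E, B9=T, B10=T, B11=T
input #3 (b=7, v=7): events B1->F, B2->F, B3->F, B5->S, B4->F, B8->S, B7->T, B9->F, B10->T, B11->T; covers B1=F, B2=F, B3=F, B4=F, B5=S, B7=T, B8=S, B9=F, B10=T, B11=T
input #4 (b=6, v=9): events B1->F, B2->F, B3->F, B5->S, B4->F, B8->S, B7->T, B9->F, B10->T, B11->T; covers B1=F, B2=F, B3=F, B4=F, B5=S, B7=T, B8=S, B9=F, B10=T, B11=T
input #5 (b=8, v=11): events B1->F, B2->T, B3->F, B5->S, B4->F, B8->S, B7->T, B9->F, B10->T, B11->T; covers B1=F, B2=T, B3=F, B4=F, B5=S, B7=T, B8=S, B9=F, B10=T, B11=T
input #6 (b=1, v=11): events B1->F, B2->T, B3->F, B5->S, B4->F, B8->S, B7->T, B9->T, B10->T, B11->T; covers B1=F, B2=T, B3=F, B4=F, B5=S, B7=T, B8=S, B9=T, B10=T, B11=T
input #7 (b=11, v=10): events B1->F, B2->T, B3->F, B5->S, B4->F, B8->S, B7->T, B9->F, B10->T, B11->T; covers B1=F, B2=T, B3=F, B4=F, B5=S, B7=T, B8=S, B9=F, B10=T, B11=T
input #8 (b=2, v=3): events B1->T, B3->F, B5->S, B4->F, B8->E, B7->T, B9->T, B10->T, B11->T; covers B1=T, B3=F, B4=F, B5=S, B7=T, B8=E, B9=T, B10=T, B11=T
input #9 (b=3, v=6): events B1->T, B3->F, B5->S, B4->F, B8->S, B7->T, B9->T, B10->T, B11->T; covers B1=T, B3=F, B4=F, B5=S, B7=T, B8=S, B9=T, B10=T, B11=T
pool-wide coverage (16 outcomes): B1=T, B1=F, B2=T, B2=F, B3=F, B4=F, B5=S, B7=T, B7=F, B8=S, B8=E, B9=T, B9=F, B10=T, B11=T, B11=F
size 1 is not enough: best union over all size-1 subsets is 10/16
size 2 is not enough: best union over all size-2 subsets is 15/16
inputs {1, 3, 5} (size 3) cover everything; no size-3 subset with a lexicographically smaller index list covers all 16
Answer: 1, 3, 5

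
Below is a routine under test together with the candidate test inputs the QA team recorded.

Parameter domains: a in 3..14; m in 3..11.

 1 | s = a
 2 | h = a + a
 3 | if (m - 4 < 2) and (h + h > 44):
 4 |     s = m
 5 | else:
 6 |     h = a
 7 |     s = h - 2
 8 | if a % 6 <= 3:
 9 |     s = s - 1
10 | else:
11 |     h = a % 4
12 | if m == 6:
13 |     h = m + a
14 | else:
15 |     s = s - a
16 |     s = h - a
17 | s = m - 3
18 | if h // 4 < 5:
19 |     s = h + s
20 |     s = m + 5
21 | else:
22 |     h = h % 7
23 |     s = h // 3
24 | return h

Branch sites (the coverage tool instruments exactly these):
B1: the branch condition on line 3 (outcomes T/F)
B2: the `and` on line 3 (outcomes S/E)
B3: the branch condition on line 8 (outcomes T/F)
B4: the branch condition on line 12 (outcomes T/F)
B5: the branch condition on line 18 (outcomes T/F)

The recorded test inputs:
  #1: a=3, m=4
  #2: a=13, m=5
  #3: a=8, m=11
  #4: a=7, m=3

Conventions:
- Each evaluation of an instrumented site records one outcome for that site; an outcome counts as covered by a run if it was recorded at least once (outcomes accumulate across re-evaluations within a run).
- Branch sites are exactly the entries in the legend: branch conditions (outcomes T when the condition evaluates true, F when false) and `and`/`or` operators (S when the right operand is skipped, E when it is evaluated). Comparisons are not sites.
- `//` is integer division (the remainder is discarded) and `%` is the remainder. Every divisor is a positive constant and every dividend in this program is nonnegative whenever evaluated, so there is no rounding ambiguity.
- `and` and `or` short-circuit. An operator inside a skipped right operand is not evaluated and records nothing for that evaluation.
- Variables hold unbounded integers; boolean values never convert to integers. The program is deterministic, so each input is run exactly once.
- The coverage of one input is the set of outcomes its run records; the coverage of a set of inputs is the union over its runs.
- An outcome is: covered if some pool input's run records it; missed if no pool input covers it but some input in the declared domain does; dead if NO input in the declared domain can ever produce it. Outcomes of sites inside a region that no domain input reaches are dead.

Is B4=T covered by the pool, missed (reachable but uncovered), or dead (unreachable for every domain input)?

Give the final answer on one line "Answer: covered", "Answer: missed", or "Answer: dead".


no pool input records B4=T
but domain input (a=3, m=6) does record it -> reachable, so missed
Answer: missed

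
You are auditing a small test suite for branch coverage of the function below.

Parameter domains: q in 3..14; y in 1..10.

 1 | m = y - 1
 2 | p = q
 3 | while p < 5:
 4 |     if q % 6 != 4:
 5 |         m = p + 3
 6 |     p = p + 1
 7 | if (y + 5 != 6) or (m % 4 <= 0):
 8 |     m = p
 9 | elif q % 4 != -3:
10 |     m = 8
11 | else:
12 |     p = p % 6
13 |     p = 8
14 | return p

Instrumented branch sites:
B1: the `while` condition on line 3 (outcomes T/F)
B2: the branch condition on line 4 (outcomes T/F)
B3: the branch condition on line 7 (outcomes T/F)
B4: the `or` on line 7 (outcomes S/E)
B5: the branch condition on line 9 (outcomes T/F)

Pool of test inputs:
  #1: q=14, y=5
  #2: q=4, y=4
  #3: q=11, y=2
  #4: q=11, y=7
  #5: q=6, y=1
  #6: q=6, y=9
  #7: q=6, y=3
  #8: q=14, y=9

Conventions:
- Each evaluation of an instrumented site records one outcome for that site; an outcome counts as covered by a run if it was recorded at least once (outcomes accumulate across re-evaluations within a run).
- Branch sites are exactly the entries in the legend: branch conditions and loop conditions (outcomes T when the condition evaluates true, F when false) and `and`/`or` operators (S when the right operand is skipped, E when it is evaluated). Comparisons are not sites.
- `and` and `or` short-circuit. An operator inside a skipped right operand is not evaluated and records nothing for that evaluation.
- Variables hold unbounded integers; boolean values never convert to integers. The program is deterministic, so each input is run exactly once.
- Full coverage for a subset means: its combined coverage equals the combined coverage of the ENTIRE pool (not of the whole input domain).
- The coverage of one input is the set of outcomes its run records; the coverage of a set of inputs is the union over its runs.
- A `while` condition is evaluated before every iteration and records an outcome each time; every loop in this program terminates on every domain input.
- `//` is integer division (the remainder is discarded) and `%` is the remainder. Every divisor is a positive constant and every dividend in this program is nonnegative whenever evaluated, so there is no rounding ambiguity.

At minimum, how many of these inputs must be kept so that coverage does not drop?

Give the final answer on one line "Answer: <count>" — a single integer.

#1 (q=14, y=5) -> covered: B1=F, B3=T, B4=S
#2 (q=4, y=4) -> covered: B1=T, B1=F, B2=F, B3=T, B4=S
#3 (q=11, y=2) -> covered: B1=F, B3=T, B4=S
#4 (q=11, y=7) -> covered: B1=F, B3=T, B4=S
#5 (q=6, y=1) -> covered: B1=F, B3=T, B4=E
#6 (q=6, y=9) -> covered: B1=F, B3=T, B4=S
#7 (q=6, y=3) -> covered: B1=F, B3=T, B4=S
#8 (q=14, y=9) -> covered: B1=F, B3=T, B4=S
pool-wide coverage (6 outcomes): B1=T, B1=F, B2=F, B3=T, B4=S, B4=E
size 1 is not enough: best union over all size-1 subsets is 5/6
the canonical winner is {2, 5}: size 2, full 6-outcome coverage, earliest index list among size-2 covers

Answer: 2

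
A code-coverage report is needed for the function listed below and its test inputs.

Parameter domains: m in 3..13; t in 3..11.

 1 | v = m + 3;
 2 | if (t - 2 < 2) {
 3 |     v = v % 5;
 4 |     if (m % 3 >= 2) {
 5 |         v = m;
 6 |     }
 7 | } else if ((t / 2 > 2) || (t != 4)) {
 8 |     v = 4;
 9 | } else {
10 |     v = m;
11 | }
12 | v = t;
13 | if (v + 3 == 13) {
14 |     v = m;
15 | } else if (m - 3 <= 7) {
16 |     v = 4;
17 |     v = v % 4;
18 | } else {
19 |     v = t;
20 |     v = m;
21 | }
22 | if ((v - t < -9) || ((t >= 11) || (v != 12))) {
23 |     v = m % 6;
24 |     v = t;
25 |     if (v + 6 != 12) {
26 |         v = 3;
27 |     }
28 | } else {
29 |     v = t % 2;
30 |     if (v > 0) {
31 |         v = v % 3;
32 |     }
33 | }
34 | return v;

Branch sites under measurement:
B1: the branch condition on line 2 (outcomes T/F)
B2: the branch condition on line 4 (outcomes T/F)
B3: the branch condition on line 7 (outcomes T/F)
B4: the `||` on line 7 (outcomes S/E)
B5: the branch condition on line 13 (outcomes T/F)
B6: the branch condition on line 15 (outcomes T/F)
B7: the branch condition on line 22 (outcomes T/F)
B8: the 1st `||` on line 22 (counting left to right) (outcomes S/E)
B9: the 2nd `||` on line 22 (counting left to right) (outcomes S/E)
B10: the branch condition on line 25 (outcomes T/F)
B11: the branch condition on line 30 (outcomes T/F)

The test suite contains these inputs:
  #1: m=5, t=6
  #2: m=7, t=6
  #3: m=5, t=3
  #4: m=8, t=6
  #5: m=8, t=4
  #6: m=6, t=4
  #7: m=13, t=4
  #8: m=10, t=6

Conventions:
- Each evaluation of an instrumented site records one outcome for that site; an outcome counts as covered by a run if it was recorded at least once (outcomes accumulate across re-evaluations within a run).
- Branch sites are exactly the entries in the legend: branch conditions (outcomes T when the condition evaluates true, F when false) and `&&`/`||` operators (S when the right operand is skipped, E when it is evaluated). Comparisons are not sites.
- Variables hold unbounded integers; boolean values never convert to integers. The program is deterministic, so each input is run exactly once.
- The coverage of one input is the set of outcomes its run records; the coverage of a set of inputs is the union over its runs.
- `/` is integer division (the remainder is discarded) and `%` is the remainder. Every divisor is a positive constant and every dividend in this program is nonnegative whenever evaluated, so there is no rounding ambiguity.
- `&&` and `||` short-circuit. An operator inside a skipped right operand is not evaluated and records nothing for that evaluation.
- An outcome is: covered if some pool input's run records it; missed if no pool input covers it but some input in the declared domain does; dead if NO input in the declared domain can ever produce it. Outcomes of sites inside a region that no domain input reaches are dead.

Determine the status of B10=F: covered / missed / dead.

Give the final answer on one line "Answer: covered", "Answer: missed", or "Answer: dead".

B10=F is recorded by pool input(s) 1, 2, 4, 8 -> covered

Answer: covered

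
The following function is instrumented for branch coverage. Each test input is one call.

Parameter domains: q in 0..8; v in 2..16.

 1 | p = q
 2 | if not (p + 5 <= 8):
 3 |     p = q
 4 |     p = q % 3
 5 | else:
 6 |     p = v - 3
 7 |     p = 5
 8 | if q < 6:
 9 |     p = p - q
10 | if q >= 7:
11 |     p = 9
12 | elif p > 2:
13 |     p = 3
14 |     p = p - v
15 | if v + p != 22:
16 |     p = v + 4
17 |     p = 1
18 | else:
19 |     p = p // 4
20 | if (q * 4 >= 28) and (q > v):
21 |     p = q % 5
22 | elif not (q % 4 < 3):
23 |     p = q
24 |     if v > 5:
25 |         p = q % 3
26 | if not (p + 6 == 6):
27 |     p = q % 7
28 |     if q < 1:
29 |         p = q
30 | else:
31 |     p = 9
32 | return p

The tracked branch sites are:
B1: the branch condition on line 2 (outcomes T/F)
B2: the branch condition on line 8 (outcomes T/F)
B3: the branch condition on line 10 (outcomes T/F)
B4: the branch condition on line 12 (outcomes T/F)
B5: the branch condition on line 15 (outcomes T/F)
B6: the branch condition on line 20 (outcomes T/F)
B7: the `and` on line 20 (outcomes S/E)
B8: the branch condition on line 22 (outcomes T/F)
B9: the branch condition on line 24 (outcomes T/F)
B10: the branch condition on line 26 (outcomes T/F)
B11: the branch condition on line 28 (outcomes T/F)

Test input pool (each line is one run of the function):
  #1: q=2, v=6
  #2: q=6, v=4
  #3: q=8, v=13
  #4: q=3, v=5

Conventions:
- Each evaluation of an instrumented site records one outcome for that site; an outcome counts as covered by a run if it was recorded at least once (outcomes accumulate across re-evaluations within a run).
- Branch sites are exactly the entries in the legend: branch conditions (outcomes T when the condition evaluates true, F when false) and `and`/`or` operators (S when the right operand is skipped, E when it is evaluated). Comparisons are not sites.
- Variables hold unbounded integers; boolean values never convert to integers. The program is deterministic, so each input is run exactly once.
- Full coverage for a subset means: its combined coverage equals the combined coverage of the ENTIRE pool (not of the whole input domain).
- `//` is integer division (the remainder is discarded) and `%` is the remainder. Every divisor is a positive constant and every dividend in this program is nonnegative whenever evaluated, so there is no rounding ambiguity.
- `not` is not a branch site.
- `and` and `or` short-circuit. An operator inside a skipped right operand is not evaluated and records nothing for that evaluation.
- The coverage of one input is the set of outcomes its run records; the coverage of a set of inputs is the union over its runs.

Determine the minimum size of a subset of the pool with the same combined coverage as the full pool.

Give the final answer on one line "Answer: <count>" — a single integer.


input #1, q=2, v=6: events B1->F, B2->T, B3->F, B4->T, B5->T, B7->S, B6->F, B8->F, B10->T, B11->F; outcomes B1=F, B2=T, B3=F, B4=T, B5=T, B6=F, B7=S, B8=F, B10=T, B11=F
input #2, q=6, v=4: events B1->T, B2->F, B3->F, B4->F, B5->T, B7->S, B6->F, B8->F, B10->T, B11->F; outcomes B1=T, B2=F, B3=F, B4=F, B5=T, B6=F, B7=S, B8=F, B10=T, B11=F
input #3, q=8, v=13: events B1->T, B2->F, B3->T, B5->F, B7->E, B6->F, B8->F, B10->T, B11->F; outcomes B1=T, B2=F, B3=T, B5=F, B6=F, B7=E, B8=F, B10=T, B11=F
input #4, q=3, v=5: events B1->F, B2->T, B3->F, B4->F, B5->T, B7->S, B6->F, B8->T, B9->F, B10->T, B11->F; outcomes B1=F, B2=T, B3=F, B4=F, B5=T, B6=F, B7=S, B8=T, B9=F, B10=T, B11=F
pool-wide coverage (18 outcomes): B1=T, B1=F, B2=T, B2=F, B3=T, B3=F, B4=T, B4=F, B5=T, B5=F, B6=F, B7=S, B7=E, B8=T, B8=F, B9=F, B10=T, B11=F
every size-1 subset falls short of the 18 outcomes (best: 11/18)
every size-2 subset falls short of the 18 outcomes (best: 17/18)
size 3: inputs {1, 3, 4} cover all 18 outcomes, and no lexicographically smaller subset of this size does
Answer: 3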